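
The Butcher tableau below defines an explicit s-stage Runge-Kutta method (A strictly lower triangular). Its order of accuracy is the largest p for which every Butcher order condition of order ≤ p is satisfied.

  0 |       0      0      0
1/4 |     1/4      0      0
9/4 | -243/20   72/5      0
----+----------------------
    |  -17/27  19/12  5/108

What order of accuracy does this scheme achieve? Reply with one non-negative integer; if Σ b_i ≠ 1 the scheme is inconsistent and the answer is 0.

b = (-17/27, 19/12, 5/108)
c = (0, 1/4, 9/4)
Ac = (0, 0, 18/5)
Σ b_i: (-17/27)·1 + 19/12·1 + 5/108·1 = 1 ✓
b·c: 19/12·1/4 + 5/108·9/4 = 1/2 ✓
b·c²: 19/12·1/16 + 5/108·81/16 = 1/3 ✓
b·Ac: 5/108·18/5 = 1/6 ✓; 3 stages ⇒ order 3.

3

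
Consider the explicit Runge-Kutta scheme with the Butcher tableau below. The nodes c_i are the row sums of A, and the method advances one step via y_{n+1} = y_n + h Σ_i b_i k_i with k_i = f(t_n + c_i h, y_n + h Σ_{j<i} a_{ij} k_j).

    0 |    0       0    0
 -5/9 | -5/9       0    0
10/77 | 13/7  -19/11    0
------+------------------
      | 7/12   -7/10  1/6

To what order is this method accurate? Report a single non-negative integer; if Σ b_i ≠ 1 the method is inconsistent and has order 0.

b = (7/12, -7/10, 1/6)
c = (0, -5/9, 10/77)
Ac = (0, 0, 95/99)
Σ b_i: 7/12·1 + (-7/10)·1 + 1/6·1 = 1/20 ≠ 1 ⇒ order 0.

0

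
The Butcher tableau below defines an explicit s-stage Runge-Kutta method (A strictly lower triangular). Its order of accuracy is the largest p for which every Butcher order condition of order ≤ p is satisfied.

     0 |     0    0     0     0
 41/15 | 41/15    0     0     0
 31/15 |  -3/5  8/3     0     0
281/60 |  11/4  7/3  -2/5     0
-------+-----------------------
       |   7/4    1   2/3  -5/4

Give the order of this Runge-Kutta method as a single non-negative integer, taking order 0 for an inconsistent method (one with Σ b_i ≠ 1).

b = (7/4, 1, 2/3, -5/4)
c = (0, 41/15, 31/15, 281/60)
Ac = (0, 0, 328/45, 1249/225)
Σ b_i: 7/4·1 + 1·1 + 2/3·1 + (-5/4)·1 = 13/6 ≠ 1 ⇒ order 0.

0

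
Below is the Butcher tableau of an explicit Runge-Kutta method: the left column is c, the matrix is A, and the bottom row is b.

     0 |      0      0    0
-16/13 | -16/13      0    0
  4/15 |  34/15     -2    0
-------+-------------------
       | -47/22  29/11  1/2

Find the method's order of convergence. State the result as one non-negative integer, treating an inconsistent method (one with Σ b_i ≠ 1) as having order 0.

b = (-47/22, 29/11, 1/2)
c = (0, -16/13, 4/15)
Ac = (0, 0, 32/13)
Σ b_i: (-47/22)·1 + 29/11·1 + 1/2·1 = 1 ✓
b·c: 29/11·(-16/13) + 1/2·4/15 = -6674/2145 ≠ 1/2 ⇒ order 1.

1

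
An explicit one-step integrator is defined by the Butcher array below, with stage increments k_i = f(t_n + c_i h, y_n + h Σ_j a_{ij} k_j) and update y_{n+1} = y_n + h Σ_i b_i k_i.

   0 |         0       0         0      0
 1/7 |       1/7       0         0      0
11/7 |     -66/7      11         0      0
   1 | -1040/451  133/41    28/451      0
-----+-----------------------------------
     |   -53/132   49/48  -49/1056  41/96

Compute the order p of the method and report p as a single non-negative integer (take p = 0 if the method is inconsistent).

b = (-53/132, 49/48, -49/1056, 41/96)
c = (0, 1/7, 11/7, 1)
Ac = (0, 0, 11/7, 23/41)
Σ b_i: (-53/132)·1 + 49/48·1 + (-49/1056)·1 + 41/96·1 = 1 ✓
b·c: 49/48·1/7 + (-49/1056)·11/7 + 41/96·1 = 1/2 ✓
b·c²: 49/48·1/49 + (-49/1056)·121/49 + 41/96·1 = 1/3 ✓
b·Ac: (-49/1056)·11/7 + 41/96·23/41 = 1/6 ✓
b·c³: 49/48·1/343 + (-49/1056)·1331/343 + 41/96·1 = 1/4 ✓
b·(c∘Ac): (-49/1056)·121/49 + 41/96·23/41 = 1/8 ✓
b·Ac²: (-49/1056)·11/49 + 41/96·9/41 = 1/12 ✓
b·A²c: 41/96·4/41 = 1/24 ✓; 4 stages ⇒ order 4.

4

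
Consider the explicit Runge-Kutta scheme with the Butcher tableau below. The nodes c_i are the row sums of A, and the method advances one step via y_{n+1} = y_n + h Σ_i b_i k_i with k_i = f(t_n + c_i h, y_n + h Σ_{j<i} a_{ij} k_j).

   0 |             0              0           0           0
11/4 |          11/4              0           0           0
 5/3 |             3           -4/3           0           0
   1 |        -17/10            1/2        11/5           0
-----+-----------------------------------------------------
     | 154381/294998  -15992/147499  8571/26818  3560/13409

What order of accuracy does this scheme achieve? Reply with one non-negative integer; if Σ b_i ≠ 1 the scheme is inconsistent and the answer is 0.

3

b = (154381/294998, -15992/147499, 8571/26818, 3560/13409)
c = (0, 11/4, 5/3, 1)
Ac = (0, 0, -11/3, 121/24)
Σ b_i: 154381/294998·1 + (-15992/147499)·1 + 8571/26818·1 + 3560/13409·1 = 1 ✓
b·c: (-15992/147499)·11/4 + 8571/26818·5/3 + 3560/13409·1 = 1/2 ✓
b·c²: (-15992/147499)·121/16 + 8571/26818·25/9 + 3560/13409·1 = 1/3 ✓
b·Ac: 8571/26818·(-11/3) + 3560/13409·121/24 = 1/6 ✓
b·c³: (-15992/147499)·1331/64 + 8571/26818·125/27 + 3560/13409·1 = -492091/965448 ≠ 1/4 ⇒ order 3.
b·(c∘Ac): 8571/26818·(-55/9) + 3560/13409·121/24 = -4495/7314 ≠ 1/8
b·Ac²: 8571/26818·(-121/12) + 3560/13409·2849/288 = -52333/87768 ≠ 1/12
b·A²c: 3560/13409·(-121/15) = -7832/3657 ≠ 1/24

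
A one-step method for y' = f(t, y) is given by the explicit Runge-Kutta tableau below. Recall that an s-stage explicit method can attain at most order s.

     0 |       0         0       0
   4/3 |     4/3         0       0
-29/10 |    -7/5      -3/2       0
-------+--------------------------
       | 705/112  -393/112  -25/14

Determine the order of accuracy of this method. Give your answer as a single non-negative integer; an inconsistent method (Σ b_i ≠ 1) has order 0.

b = (705/112, -393/112, -25/14)
c = (0, 4/3, -29/10)
Ac = (0, 0, -2)
Σ b_i: 705/112·1 + (-393/112)·1 + (-25/14)·1 = 1 ✓
b·c: (-393/112)·4/3 + (-25/14)·(-29/10) = 1/2 ✓
b·c²: (-393/112)·16/9 + (-25/14)·841/100 = -3571/168 ≠ 1/3 ⇒ order 2.
b·Ac: (-25/14)·(-2) = 25/7 ≠ 1/6

2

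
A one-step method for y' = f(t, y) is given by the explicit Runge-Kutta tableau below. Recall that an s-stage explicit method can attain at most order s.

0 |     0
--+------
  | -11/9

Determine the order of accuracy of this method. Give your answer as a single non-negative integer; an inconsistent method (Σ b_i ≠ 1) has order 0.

b = (-11/9)
c = (0)
Σ b_i: (-11/9)·1 = -11/9 ≠ 1 ⇒ order 0.

0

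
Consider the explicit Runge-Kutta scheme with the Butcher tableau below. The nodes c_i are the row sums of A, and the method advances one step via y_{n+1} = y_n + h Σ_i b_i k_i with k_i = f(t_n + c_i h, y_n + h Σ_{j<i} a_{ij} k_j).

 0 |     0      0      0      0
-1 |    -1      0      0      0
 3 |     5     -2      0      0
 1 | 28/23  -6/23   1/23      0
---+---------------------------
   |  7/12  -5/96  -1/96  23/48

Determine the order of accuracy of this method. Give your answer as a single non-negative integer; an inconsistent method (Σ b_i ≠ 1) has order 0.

b = (7/12, -5/96, -1/96, 23/48)
c = (0, -1, 3, 1)
Ac = (0, 0, 2, 9/23)
Σ b_i: 7/12·1 + (-5/96)·1 + (-1/96)·1 + 23/48·1 = 1 ✓
b·c: (-5/96)·(-1) + (-1/96)·3 + 23/48·1 = 1/2 ✓
b·c²: (-5/96)·1 + (-1/96)·9 + 23/48·1 = 1/3 ✓
b·Ac: (-1/96)·2 + 23/48·9/23 = 1/6 ✓
b·c³: (-5/96)·(-1) + (-1/96)·27 + 23/48·1 = 1/4 ✓
b·(c∘Ac): (-1/96)·6 + 23/48·9/23 = 1/8 ✓
b·Ac²: (-1/96)·(-2) + 23/48·3/23 = 1/12 ✓
b·A²c: 23/48·2/23 = 1/24 ✓; 4 stages ⇒ order 4.

4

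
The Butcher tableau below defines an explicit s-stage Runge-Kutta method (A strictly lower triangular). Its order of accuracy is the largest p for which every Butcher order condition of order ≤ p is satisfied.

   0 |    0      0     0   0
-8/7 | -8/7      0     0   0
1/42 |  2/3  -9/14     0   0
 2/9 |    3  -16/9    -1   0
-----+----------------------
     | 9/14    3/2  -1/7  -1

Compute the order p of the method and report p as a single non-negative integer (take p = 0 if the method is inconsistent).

1

b = (9/14, 3/2, -1/7, -1)
c = (0, -8/7, 1/42, 2/9)
Ac = (0, 0, 36/49, 253/126)
Σ b_i: 9/14·1 + 3/2·1 + (-1/7)·1 + (-1)·1 = 1 ✓
b·c: 3/2·(-8/7) + (-1/7)·1/42 + (-1)·2/9 = -1711/882 ≠ 1/2 ⇒ order 1.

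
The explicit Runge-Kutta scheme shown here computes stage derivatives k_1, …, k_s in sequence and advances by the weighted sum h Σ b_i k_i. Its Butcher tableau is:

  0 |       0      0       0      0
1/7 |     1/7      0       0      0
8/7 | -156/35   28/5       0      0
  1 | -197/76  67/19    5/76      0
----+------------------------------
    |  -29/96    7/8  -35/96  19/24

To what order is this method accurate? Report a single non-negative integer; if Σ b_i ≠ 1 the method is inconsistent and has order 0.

b = (-29/96, 7/8, -35/96, 19/24)
c = (0, 1/7, 8/7, 1)
Ac = (0, 0, 4/5, 11/19)
Σ b_i: (-29/96)·1 + 7/8·1 + (-35/96)·1 + 19/24·1 = 1 ✓
b·c: 7/8·1/7 + (-35/96)·8/7 + 19/24·1 = 1/2 ✓
b·c²: 7/8·1/49 + (-35/96)·64/49 + 19/24·1 = 1/3 ✓
b·Ac: (-35/96)·4/5 + 19/24·11/19 = 1/6 ✓
b·c³: 7/8·1/343 + (-35/96)·512/343 + 19/24·1 = 1/4 ✓
b·(c∘Ac): (-35/96)·32/35 + 19/24·11/19 = 1/8 ✓
b·Ac²: (-35/96)·4/35 + 19/24·3/19 = 1/12 ✓
b·A²c: 19/24·1/19 = 1/24 ✓; 4 stages ⇒ order 4.

4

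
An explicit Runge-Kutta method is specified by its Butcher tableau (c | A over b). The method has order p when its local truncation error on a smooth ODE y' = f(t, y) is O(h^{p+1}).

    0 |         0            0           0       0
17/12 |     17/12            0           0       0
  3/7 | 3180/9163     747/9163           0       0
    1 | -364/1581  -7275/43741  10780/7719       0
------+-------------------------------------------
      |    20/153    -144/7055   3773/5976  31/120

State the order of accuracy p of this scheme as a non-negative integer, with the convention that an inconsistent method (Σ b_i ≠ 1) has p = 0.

4

b = (20/153, -144/7055, 3773/5976, 31/120)
c = (0, 17/12, 3/7, 1)
Ac = (0, 0, 249/2156, 45/124)
Σ b_i: 20/153·1 + (-144/7055)·1 + 3773/5976·1 + 31/120·1 = 1 ✓
b·c: (-144/7055)·17/12 + 3773/5976·3/7 + 31/120·1 = 1/2 ✓
b·c²: (-144/7055)·289/144 + 3773/5976·9/49 + 31/120·1 = 1/3 ✓
b·Ac: 3773/5976·249/2156 + 31/120·45/124 = 1/6 ✓
b·c³: (-144/7055)·4913/1728 + 3773/5976·27/343 + 31/120·1 = 1/4 ✓
b·(c∘Ac): 3773/5976·747/15092 + 31/120·45/124 = 1/8 ✓
b·Ac²: 3773/5976·1411/8624 + 31/120·(-115/1488) = 1/12 ✓
b·A²c: 31/120·5/31 = 1/24 ✓; 4 stages ⇒ order 4.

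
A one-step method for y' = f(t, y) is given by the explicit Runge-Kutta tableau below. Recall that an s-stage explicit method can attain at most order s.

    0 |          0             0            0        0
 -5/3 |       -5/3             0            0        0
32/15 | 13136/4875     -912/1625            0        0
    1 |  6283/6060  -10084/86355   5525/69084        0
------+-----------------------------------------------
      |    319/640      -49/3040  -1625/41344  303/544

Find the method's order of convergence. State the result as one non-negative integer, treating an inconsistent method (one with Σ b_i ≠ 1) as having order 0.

4

b = (319/640, -49/3040, -1625/41344, 303/544)
c = (0, -5/3, 32/15, 1)
Ac = (0, 0, 304/325, 332/909)
Σ b_i: 319/640·1 + (-49/3040)·1 + (-1625/41344)·1 + 303/544·1 = 1 ✓
b·c: (-49/3040)·(-5/3) + (-1625/41344)·32/15 + 303/544·1 = 1/2 ✓
b·c²: (-49/3040)·25/9 + (-1625/41344)·1024/225 + 303/544·1 = 1/3 ✓
b·Ac: (-1625/41344)·304/325 + 303/544·332/909 = 1/6 ✓
b·c³: (-49/3040)·(-125/27) + (-1625/41344)·32768/3375 + 303/544·1 = 1/4 ✓
b·(c∘Ac): (-1625/41344)·9728/4875 + 303/544·332/909 = 1/8 ✓
b·Ac²: (-1625/41344)·(-304/195) + 303/544·4/101 = 1/12 ✓
b·A²c: 303/544·68/909 = 1/24 ✓; 4 stages ⇒ order 4.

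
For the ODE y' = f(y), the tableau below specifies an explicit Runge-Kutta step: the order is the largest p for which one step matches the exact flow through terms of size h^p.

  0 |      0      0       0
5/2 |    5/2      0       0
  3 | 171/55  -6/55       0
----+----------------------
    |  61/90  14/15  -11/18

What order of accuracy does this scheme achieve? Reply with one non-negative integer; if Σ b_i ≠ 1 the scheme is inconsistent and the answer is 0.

b = (61/90, 14/15, -11/18)
c = (0, 5/2, 3)
Ac = (0, 0, -3/11)
Σ b_i: 61/90·1 + 14/15·1 + (-11/18)·1 = 1 ✓
b·c: 14/15·5/2 + (-11/18)·3 = 1/2 ✓
b·c²: 14/15·25/4 + (-11/18)·9 = 1/3 ✓
b·Ac: (-11/18)·(-3/11) = 1/6 ✓; 3 stages ⇒ order 3.

3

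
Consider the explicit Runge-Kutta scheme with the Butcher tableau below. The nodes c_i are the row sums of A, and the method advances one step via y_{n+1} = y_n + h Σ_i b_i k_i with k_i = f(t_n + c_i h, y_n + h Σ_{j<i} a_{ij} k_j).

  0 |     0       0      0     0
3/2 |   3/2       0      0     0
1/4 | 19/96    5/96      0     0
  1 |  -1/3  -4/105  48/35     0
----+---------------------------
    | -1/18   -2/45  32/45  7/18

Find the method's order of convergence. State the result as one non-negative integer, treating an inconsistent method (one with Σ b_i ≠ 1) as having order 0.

4

b = (-1/18, -2/45, 32/45, 7/18)
c = (0, 3/2, 1/4, 1)
Ac = (0, 0, 5/64, 2/7)
Σ b_i: (-1/18)·1 + (-2/45)·1 + 32/45·1 + 7/18·1 = 1 ✓
b·c: (-2/45)·3/2 + 32/45·1/4 + 7/18·1 = 1/2 ✓
b·c²: (-2/45)·9/4 + 32/45·1/16 + 7/18·1 = 1/3 ✓
b·Ac: 32/45·5/64 + 7/18·2/7 = 1/6 ✓
b·c³: (-2/45)·27/8 + 32/45·1/64 + 7/18·1 = 1/4 ✓
b·(c∘Ac): 32/45·5/256 + 7/18·2/7 = 1/8 ✓
b·Ac²: 32/45·15/128 = 1/12 ✓
b·A²c: 7/18·3/28 = 1/24 ✓; 4 stages ⇒ order 4.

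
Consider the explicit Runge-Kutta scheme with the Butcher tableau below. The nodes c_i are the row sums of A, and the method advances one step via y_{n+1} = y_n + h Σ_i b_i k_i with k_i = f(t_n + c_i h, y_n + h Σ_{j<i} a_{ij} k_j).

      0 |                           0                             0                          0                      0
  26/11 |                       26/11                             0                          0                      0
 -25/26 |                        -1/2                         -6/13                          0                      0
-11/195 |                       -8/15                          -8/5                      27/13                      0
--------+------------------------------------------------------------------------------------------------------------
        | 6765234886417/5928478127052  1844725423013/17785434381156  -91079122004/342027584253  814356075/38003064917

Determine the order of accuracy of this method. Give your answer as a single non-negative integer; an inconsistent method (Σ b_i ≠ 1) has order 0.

b = (6765234886417/5928478127052, 1844725423013/17785434381156, -91079122004/342027584253, 814356075/38003064917)
c = (0, 26/11, -25/26, -11/195)
Ac = (0, 0, -12/11, -107429/18590)
Σ b_i: 6765234886417/5928478127052·1 + 1844725423013/17785434381156·1 + (-91079122004/342027584253)·1 + 814356075/38003064917·1 = 1 ✓
b·c: 1844725423013/17785434381156·26/11 + (-91079122004/342027584253)·(-25/26) + 814356075/38003064917·(-11/195) = 1/2 ✓
b·c²: 1844725423013/17785434381156·676/121 + (-91079122004/342027584253)·625/676 + 814356075/38003064917·121/38025 = 1/3 ✓
b·Ac: (-91079122004/342027584253)·(-12/11) + 814356075/38003064917·(-107429/18590) = 1/6 ✓
b·c³: 1844725423013/17785434381156·17576/1331 + (-91079122004/342027584253)·(-15625/17576) + 814356075/38003064917·(-1331/7414875) = 785678304685477/489099445481790 ≠ 1/4 ⇒ order 3.
b·(c∘Ac): (-91079122004/342027584253)·150/143 + 814356075/38003064917·107429/329550 = -8880139408307/32606629698786 ≠ 1/8
b·Ac²: (-91079122004/342027584253)·(-312/121) + 814356075/38003064917·(-37316129/5316740) = 34969755732017/65213259397572 ≠ 1/12
b·A²c: 814356075/38003064917·(-324/143) = -20296259100/418033714087 ≠ 1/24

3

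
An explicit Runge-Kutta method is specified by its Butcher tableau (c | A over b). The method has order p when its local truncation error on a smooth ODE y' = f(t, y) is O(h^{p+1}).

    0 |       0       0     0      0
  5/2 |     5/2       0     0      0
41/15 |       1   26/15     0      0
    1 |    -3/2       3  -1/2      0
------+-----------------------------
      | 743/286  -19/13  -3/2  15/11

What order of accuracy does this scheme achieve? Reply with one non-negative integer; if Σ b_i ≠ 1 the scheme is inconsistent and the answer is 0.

b = (743/286, -19/13, -3/2, 15/11)
c = (0, 5/2, 41/15, 1)
Ac = (0, 0, 13/3, 92/15)
Σ b_i: 743/286·1 + (-19/13)·1 + (-3/2)·1 + 15/11·1 = 1 ✓
b·c: (-19/13)·5/2 + (-3/2)·41/15 + 15/11·1 = -4569/715 ≠ 1/2 ⇒ order 1.

1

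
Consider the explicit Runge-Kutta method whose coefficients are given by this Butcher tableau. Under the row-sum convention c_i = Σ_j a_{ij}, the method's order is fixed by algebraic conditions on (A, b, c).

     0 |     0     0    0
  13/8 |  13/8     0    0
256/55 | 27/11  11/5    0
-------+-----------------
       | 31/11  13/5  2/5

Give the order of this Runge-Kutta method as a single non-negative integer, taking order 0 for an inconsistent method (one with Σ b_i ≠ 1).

0

b = (31/11, 13/5, 2/5)
c = (0, 13/8, 256/55)
Ac = (0, 0, 143/40)
Σ b_i: 31/11·1 + 13/5·1 + 2/5·1 = 64/11 ≠ 1 ⇒ order 0.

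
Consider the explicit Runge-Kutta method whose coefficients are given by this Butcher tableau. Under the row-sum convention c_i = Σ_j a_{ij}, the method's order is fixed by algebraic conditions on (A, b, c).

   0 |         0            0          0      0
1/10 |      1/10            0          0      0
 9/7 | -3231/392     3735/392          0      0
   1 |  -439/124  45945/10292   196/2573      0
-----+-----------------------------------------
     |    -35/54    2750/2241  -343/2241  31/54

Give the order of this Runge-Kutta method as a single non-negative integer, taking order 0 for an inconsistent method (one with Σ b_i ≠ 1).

b = (-35/54, 2750/2241, -343/2241, 31/54)
c = (0, 1/10, 9/7, 1)
Ac = (0, 0, 747/784, 135/248)
Σ b_i: (-35/54)·1 + 2750/2241·1 + (-343/2241)·1 + 31/54·1 = 1 ✓
b·c: 2750/2241·1/10 + (-343/2241)·9/7 + 31/54·1 = 1/2 ✓
b·c²: 2750/2241·1/100 + (-343/2241)·81/49 + 31/54·1 = 1/3 ✓
b·Ac: (-343/2241)·747/784 + 31/54·135/248 = 1/6 ✓
b·c³: 2750/2241·1/1000 + (-343/2241)·729/343 + 31/54·1 = 1/4 ✓
b·(c∘Ac): (-343/2241)·6723/5488 + 31/54·135/248 = 1/8 ✓
b·Ac²: (-343/2241)·747/7840 + 31/54·423/2480 = 1/12 ✓
b·A²c: 31/54·9/124 = 1/24 ✓; 4 stages ⇒ order 4.

4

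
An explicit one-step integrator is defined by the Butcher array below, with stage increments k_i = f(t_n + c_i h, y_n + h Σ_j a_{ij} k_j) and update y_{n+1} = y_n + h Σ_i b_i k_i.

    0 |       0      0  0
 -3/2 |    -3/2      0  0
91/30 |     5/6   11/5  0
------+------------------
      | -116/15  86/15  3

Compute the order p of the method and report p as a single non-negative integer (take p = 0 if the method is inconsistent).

2

b = (-116/15, 86/15, 3)
c = (0, -3/2, 91/30)
Ac = (0, 0, -33/10)
Σ b_i: (-116/15)·1 + 86/15·1 + 3·1 = 1 ✓
b·c: 86/15·(-3/2) + 3·91/30 = 1/2 ✓
b·c²: 86/15·9/4 + 3·8281/900 = 12151/300 ≠ 1/3 ⇒ order 2.
b·Ac: 3·(-33/10) = -99/10 ≠ 1/6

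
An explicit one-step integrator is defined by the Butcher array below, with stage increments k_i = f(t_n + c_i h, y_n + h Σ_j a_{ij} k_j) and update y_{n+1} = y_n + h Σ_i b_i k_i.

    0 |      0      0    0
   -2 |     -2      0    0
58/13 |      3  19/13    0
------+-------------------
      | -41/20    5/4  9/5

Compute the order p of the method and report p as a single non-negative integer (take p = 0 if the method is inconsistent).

b = (-41/20, 5/4, 9/5)
c = (0, -2, 58/13)
Ac = (0, 0, -38/13)
Σ b_i: (-41/20)·1 + 5/4·1 + 9/5·1 = 1 ✓
b·c: 5/4·(-2) + 9/5·58/13 = 719/130 ≠ 1/2 ⇒ order 1.

1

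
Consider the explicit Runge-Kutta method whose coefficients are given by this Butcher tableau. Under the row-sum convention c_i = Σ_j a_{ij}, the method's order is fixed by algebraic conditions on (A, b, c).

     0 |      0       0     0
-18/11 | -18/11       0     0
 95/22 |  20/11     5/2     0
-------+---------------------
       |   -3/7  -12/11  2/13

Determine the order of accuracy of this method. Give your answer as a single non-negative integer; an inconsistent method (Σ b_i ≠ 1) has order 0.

0

b = (-3/7, -12/11, 2/13)
c = (0, -18/11, 95/22)
Ac = (0, 0, -45/11)
Σ b_i: (-3/7)·1 + (-12/11)·1 + 2/13·1 = -1367/1001 ≠ 1 ⇒ order 0.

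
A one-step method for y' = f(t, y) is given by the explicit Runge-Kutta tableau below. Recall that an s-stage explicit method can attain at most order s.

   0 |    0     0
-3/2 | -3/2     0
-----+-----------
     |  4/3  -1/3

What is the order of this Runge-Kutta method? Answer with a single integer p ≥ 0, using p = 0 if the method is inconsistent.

2

b = (4/3, -1/3)
c = (0, -3/2)
Σ b_i: 4/3·1 + (-1/3)·1 = 1 ✓
b·c: (-1/3)·(-3/2) = 1/2 ✓; 2 stages ⇒ order 2.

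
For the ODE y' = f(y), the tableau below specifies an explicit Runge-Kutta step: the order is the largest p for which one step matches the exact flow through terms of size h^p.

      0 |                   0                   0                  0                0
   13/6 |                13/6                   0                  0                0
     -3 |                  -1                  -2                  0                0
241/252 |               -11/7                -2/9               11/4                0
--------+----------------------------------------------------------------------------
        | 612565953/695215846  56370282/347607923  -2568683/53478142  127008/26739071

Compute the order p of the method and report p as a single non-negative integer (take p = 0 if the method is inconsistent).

b = (612565953/695215846, 56370282/347607923, -2568683/53478142, 127008/26739071)
c = (0, 13/6, -3, 241/252)
Ac = (0, 0, -13/3, -943/108)
Σ b_i: 612565953/695215846·1 + 56370282/347607923·1 + (-2568683/53478142)·1 + 127008/26739071·1 = 1 ✓
b·c: 56370282/347607923·13/6 + (-2568683/53478142)·(-3) + 127008/26739071·241/252 = 1/2 ✓
b·c²: 56370282/347607923·169/36 + (-2568683/53478142)·9 + 127008/26739071·58081/63504 = 1/3 ✓
b·Ac: (-2568683/53478142)·(-13/3) + 127008/26739071·(-943/108) = 1/6 ✓
b·c³: 56370282/347607923·2197/216 + (-2568683/53478142)·(-27) + 127008/26739071·13997521/16003008 = 6626998403/2246081964 ≠ 1/4 ⇒ order 3.
b·(c∘Ac): (-2568683/53478142)·13 + 127008/26739071·(-227263/27216) = -106542001/160434426 ≠ 1/8
b·Ac²: (-2568683/53478142)·(-169/18) + 127008/26739071·7681/324 = 542501699/962606556 ≠ 1/12
b·A²c: 127008/26739071·(-143/12) = -1513512/26739071 ≠ 1/24

3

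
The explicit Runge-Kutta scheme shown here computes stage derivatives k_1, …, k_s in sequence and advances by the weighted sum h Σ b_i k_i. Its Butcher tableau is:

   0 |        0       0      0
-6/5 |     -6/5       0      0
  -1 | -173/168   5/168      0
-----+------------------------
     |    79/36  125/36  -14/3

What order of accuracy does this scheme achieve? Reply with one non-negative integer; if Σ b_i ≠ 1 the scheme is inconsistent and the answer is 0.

3

b = (79/36, 125/36, -14/3)
c = (0, -6/5, -1)
Ac = (0, 0, -1/28)
Σ b_i: 79/36·1 + 125/36·1 + (-14/3)·1 = 1 ✓
b·c: 125/36·(-6/5) + (-14/3)·(-1) = 1/2 ✓
b·c²: 125/36·36/25 + (-14/3)·1 = 1/3 ✓
b·Ac: (-14/3)·(-1/28) = 1/6 ✓; 3 stages ⇒ order 3.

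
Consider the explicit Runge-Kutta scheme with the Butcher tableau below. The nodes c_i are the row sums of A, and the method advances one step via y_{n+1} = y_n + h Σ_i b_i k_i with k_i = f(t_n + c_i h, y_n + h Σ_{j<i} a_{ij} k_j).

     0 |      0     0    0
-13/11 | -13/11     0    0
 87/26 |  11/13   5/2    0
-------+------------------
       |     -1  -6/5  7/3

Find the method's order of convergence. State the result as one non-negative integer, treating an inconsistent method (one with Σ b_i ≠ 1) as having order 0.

0

b = (-1, -6/5, 7/3)
c = (0, -13/11, 87/26)
Ac = (0, 0, -65/22)
Σ b_i: (-1)·1 + (-6/5)·1 + 7/3·1 = 2/15 ≠ 1 ⇒ order 0.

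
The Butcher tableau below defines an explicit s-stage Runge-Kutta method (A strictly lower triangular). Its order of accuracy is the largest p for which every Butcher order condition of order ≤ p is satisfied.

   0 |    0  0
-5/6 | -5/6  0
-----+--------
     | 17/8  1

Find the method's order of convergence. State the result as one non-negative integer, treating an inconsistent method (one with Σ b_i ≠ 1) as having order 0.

0

b = (17/8, 1)
c = (0, -5/6)
Σ b_i: 17/8·1 + 1·1 = 25/8 ≠ 1 ⇒ order 0.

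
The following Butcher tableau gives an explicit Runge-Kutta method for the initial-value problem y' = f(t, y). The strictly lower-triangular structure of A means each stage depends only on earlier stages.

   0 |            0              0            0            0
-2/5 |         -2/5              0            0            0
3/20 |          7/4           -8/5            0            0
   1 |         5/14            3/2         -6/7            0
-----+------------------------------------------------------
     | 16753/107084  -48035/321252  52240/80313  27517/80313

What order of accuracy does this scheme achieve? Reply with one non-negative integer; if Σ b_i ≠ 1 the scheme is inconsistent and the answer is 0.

b = (16753/107084, -48035/321252, 52240/80313, 27517/80313)
c = (0, -2/5, 3/20, 1)
Ac = (0, 0, 16/25, -51/70)
Σ b_i: 16753/107084·1 + (-48035/321252)·1 + 52240/80313·1 + 27517/80313·1 = 1 ✓
b·c: (-48035/321252)·(-2/5) + 52240/80313·3/20 + 27517/80313·1 = 1/2 ✓
b·c²: (-48035/321252)·4/25 + 52240/80313·9/400 + 27517/80313·1 = 1/3 ✓
b·Ac: 52240/80313·16/25 + 27517/80313·(-51/70) = 1/6 ✓
b·c³: (-48035/321252)·(-8/125) + 52240/80313·27/8000 + 27517/80313·1 = 948729/2677100 ≠ 1/4 ⇒ order 3.
b·(c∘Ac): 52240/80313·12/125 + 27517/80313·(-51/70) = -250551/1338550 ≠ 1/8
b·Ac²: 52240/80313·(-32/125) + 27517/80313·309/1400 = -1460009/16062600 ≠ 1/12
b·A²c: 27517/80313·(-96/175) = -125792/669275 ≠ 1/24

3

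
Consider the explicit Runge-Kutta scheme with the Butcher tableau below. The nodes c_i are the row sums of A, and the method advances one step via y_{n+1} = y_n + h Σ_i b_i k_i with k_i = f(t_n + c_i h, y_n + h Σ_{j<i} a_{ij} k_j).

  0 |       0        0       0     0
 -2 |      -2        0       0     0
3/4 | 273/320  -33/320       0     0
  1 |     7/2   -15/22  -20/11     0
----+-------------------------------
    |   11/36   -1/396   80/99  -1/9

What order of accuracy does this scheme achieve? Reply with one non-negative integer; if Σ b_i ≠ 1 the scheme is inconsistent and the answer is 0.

b = (11/36, -1/396, 80/99, -1/9)
c = (0, -2, 3/4, 1)
Ac = (0, 0, 33/160, 0)
Σ b_i: 11/36·1 + (-1/396)·1 + 80/99·1 + (-1/9)·1 = 1 ✓
b·c: (-1/396)·(-2) + 80/99·3/4 + (-1/9)·1 = 1/2 ✓
b·c²: (-1/396)·4 + 80/99·9/16 + (-1/9)·1 = 1/3 ✓
b·Ac: 80/99·33/160 = 1/6 ✓
b·c³: (-1/396)·(-8) + 80/99·27/64 + (-1/9)·1 = 1/4 ✓
b·(c∘Ac): 80/99·99/640 = 1/8 ✓
b·Ac²: 80/99·(-33/80) + (-1/9)·(-15/4) = 1/12 ✓
b·A²c: (-1/9)·(-3/8) = 1/24 ✓; 4 stages ⇒ order 4.

4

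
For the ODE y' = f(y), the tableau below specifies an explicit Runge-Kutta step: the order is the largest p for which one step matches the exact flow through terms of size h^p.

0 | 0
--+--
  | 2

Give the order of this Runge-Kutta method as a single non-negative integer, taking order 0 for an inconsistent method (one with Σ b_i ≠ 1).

b = (2)
c = (0)
Σ b_i: 2·1 = 2 ≠ 1 ⇒ order 0.

0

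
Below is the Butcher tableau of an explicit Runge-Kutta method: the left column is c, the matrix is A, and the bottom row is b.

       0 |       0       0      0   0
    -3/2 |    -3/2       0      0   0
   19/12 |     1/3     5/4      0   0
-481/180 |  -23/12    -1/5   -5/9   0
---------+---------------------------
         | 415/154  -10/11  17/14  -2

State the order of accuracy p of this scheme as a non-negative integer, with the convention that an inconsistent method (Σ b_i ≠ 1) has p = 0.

1

b = (415/154, -10/11, 17/14, -2)
c = (0, -3/2, 19/12, -481/180)
Ac = (0, 0, -15/8, -313/540)
Σ b_i: 415/154·1 + (-10/11)·1 + 17/14·1 + (-2)·1 = 1 ✓
b·c: (-10/11)·(-3/2) + 17/14·19/12 + (-2)·(-481/180) = 239243/27720 ≠ 1/2 ⇒ order 1.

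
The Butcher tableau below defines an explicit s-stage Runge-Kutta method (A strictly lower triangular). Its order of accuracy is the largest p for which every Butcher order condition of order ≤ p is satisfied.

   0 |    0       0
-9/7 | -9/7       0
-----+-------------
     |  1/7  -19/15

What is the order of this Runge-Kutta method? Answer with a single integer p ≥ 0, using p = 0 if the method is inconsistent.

0

b = (1/7, -19/15)
c = (0, -9/7)
Σ b_i: 1/7·1 + (-19/15)·1 = -118/105 ≠ 1 ⇒ order 0.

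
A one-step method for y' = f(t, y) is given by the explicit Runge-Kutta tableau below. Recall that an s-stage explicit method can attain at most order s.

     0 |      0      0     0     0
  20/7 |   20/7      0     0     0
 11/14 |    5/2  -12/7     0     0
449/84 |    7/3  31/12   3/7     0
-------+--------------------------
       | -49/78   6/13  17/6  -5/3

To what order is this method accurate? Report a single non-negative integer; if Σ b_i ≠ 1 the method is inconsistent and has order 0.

1

b = (-49/78, 6/13, 17/6, -5/3)
c = (0, 20/7, 11/14, 449/84)
Ac = (0, 0, -240/49, 2269/294)
Σ b_i: (-49/78)·1 + 6/13·1 + 17/6·1 + (-5/3)·1 = 1 ✓
b·c: 6/13·20/7 + 17/6·11/14 + (-5/3)·449/84 = -4393/819 ≠ 1/2 ⇒ order 1.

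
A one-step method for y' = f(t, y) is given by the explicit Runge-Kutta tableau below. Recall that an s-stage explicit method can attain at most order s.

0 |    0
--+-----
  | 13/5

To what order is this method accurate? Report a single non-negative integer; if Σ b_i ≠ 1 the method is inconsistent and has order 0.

0

b = (13/5)
c = (0)
Σ b_i: 13/5·1 = 13/5 ≠ 1 ⇒ order 0.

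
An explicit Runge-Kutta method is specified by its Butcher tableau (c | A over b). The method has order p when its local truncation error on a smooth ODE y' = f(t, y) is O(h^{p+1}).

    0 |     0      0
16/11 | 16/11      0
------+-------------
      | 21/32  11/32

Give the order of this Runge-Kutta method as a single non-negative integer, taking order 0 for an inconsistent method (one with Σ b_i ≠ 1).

b = (21/32, 11/32)
c = (0, 16/11)
Σ b_i: 21/32·1 + 11/32·1 = 1 ✓
b·c: 11/32·16/11 = 1/2 ✓; 2 stages ⇒ order 2.

2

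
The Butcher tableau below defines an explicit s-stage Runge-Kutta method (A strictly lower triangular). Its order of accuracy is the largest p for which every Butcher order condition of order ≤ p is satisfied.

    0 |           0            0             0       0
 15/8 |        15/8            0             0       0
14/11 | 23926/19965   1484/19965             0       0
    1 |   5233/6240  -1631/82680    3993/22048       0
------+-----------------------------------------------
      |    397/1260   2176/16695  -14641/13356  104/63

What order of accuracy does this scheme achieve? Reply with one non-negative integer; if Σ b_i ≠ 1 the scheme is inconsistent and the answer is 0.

4

b = (397/1260, 2176/16695, -14641/13356, 104/63)
c = (0, 15/8, 14/11, 1)
Ac = (0, 0, 371/2662, 161/832)
Σ b_i: 397/1260·1 + 2176/16695·1 + (-14641/13356)·1 + 104/63·1 = 1 ✓
b·c: 2176/16695·15/8 + (-14641/13356)·14/11 + 104/63·1 = 1/2 ✓
b·c²: 2176/16695·225/64 + (-14641/13356)·196/121 + 104/63·1 = 1/3 ✓
b·Ac: (-14641/13356)·371/2662 + 104/63·161/832 = 1/6 ✓
b·c³: 2176/16695·3375/512 + (-14641/13356)·2744/1331 + 104/63·1 = 1/4 ✓
b·(c∘Ac): (-14641/13356)·2597/14641 + 104/63·161/832 = 1/8 ✓
b·Ac²: (-14641/13356)·5565/21296 + 104/63·1491/6656 = 1/12 ✓
b·A²c: 104/63·21/832 = 1/24 ✓; 4 stages ⇒ order 4.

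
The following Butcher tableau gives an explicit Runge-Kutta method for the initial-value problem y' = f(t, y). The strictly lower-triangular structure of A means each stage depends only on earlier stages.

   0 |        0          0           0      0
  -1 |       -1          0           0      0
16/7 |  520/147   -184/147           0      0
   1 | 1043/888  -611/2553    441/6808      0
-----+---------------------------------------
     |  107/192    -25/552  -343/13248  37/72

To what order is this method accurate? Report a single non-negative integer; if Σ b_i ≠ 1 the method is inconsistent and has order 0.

4

b = (107/192, -25/552, -343/13248, 37/72)
c = (0, -1, 16/7, 1)
Ac = (0, 0, 184/147, 43/111)
Σ b_i: 107/192·1 + (-25/552)·1 + (-343/13248)·1 + 37/72·1 = 1 ✓
b·c: (-25/552)·(-1) + (-343/13248)·16/7 + 37/72·1 = 1/2 ✓
b·c²: (-25/552)·1 + (-343/13248)·256/49 + 37/72·1 = 1/3 ✓
b·Ac: (-343/13248)·184/147 + 37/72·43/111 = 1/6 ✓
b·c³: (-25/552)·(-1) + (-343/13248)·4096/343 + 37/72·1 = 1/4 ✓
b·(c∘Ac): (-343/13248)·2944/1029 + 37/72·43/111 = 1/8 ✓
b·Ac²: (-343/13248)·(-184/147) + 37/72·11/111 = 1/12 ✓
b·A²c: 37/72·3/37 = 1/24 ✓; 4 stages ⇒ order 4.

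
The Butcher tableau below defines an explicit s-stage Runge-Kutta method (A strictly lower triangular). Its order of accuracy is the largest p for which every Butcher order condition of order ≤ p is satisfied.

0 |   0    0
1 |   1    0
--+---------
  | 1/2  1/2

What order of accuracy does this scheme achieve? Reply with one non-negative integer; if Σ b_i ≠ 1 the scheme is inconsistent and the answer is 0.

b = (1/2, 1/2)
c = (0, 1)
Σ b_i: 1/2·1 + 1/2·1 = 1 ✓
b·c: 1/2·1 = 1/2 ✓; 2 stages ⇒ order 2.

2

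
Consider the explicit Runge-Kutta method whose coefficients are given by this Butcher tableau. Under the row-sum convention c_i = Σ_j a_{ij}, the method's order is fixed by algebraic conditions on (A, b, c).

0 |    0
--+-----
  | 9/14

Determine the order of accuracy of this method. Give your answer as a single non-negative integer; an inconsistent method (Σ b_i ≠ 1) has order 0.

0

b = (9/14)
c = (0)
Σ b_i: 9/14·1 = 9/14 ≠ 1 ⇒ order 0.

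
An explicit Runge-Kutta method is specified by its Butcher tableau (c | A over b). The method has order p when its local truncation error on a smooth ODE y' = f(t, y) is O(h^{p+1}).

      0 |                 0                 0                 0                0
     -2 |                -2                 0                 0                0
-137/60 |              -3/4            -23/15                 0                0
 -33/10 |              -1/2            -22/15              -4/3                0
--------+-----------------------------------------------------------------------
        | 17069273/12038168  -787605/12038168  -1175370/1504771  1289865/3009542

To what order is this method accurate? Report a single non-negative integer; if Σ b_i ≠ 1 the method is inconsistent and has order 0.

b = (17069273/12038168, -787605/12038168, -1175370/1504771, 1289865/3009542)
c = (0, -2, -137/60, -33/10)
Ac = (0, 0, 46/15, 269/45)
Σ b_i: 17069273/12038168·1 + (-787605/12038168)·1 + (-1175370/1504771)·1 + 1289865/3009542·1 = 1 ✓
b·c: (-787605/12038168)·(-2) + (-1175370/1504771)·(-137/60) + 1289865/3009542·(-33/10) = 1/2 ✓
b·c²: (-787605/12038168)·4 + (-1175370/1504771)·18769/3600 + 1289865/3009542·1089/100 = 1/3 ✓
b·Ac: (-1175370/1504771)·46/15 + 1289865/3009542·269/45 = 1/6 ✓
b·c³: (-787605/12038168)·(-8) + (-1175370/1504771)·(-2571353/216000) + 1289865/3009542·(-35937/1000) = -60460167431/10834351200 ≠ 1/4 ⇒ order 3.
b·(c∘Ac): (-1175370/1504771)·(-3151/450) + 1289865/3009542·(-2959/150) = -269529991/90286260 ≠ 1/8
b·Ac²: (-1175370/1504771)·(-92/15) + 1289865/3009542·(-34609/2700) = -380845559/541717560 ≠ 1/12
b·A²c: 1289865/3009542·(-184/45) = -7911172/4514313 ≠ 1/24

3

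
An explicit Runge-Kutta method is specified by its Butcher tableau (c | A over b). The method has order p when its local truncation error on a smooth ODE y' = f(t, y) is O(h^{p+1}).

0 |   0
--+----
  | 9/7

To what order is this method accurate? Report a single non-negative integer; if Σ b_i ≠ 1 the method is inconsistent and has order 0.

b = (9/7)
c = (0)
Σ b_i: 9/7·1 = 9/7 ≠ 1 ⇒ order 0.

0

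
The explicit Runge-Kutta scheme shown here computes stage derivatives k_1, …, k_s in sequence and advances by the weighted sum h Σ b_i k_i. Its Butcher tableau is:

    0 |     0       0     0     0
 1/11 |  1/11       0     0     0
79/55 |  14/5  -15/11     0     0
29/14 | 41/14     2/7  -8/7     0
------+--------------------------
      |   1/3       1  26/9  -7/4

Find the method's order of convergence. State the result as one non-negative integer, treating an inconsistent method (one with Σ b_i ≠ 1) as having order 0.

b = (1/3, 1, 26/9, -7/4)
c = (0, 1/11, 79/55, 29/14)
Ac = (0, 0, -15/121, -622/385)
Σ b_i: 1/3·1 + 1·1 + 26/9·1 + (-7/4)·1 = 89/36 ≠ 1 ⇒ order 0.

0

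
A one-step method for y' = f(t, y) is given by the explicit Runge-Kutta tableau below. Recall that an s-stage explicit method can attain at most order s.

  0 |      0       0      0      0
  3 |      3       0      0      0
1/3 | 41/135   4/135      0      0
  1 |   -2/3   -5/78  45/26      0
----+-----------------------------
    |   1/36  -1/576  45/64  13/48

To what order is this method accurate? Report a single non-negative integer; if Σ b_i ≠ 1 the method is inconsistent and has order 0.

b = (1/36, -1/576, 45/64, 13/48)
c = (0, 3, 1/3, 1)
Ac = (0, 0, 4/45, 5/13)
Σ b_i: 1/36·1 + (-1/576)·1 + 45/64·1 + 13/48·1 = 1 ✓
b·c: (-1/576)·3 + 45/64·1/3 + 13/48·1 = 1/2 ✓
b·c²: (-1/576)·9 + 45/64·1/9 + 13/48·1 = 1/3 ✓
b·Ac: 45/64·4/45 + 13/48·5/13 = 1/6 ✓
b·c³: (-1/576)·27 + 45/64·1/27 + 13/48·1 = 1/4 ✓
b·(c∘Ac): 45/64·4/135 + 13/48·5/13 = 1/8 ✓
b·Ac²: 45/64·4/15 + 13/48·(-5/13) = 1/12 ✓
b·A²c: 13/48·2/13 = 1/24 ✓; 4 stages ⇒ order 4.

4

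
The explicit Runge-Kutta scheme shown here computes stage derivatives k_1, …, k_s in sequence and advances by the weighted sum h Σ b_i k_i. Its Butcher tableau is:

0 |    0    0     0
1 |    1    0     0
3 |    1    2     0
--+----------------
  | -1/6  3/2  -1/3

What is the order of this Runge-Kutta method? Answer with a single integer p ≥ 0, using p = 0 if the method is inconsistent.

b = (-1/6, 3/2, -1/3)
c = (0, 1, 3)
Ac = (0, 0, 2)
Σ b_i: (-1/6)·1 + 3/2·1 + (-1/3)·1 = 1 ✓
b·c: 3/2·1 + (-1/3)·3 = 1/2 ✓
b·c²: 3/2·1 + (-1/3)·9 = -3/2 ≠ 1/3 ⇒ order 2.
b·Ac: (-1/3)·2 = -2/3 ≠ 1/6

2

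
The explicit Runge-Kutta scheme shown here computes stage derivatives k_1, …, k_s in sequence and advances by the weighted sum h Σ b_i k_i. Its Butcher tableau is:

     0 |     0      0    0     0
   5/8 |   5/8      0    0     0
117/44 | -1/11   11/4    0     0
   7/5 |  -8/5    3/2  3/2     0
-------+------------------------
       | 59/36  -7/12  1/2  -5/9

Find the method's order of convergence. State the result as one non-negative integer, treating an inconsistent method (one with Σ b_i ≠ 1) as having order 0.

b = (59/36, -7/12, 1/2, -5/9)
c = (0, 5/8, 117/44, 7/5)
Ac = (0, 0, 55/32, 867/176)
Σ b_i: 59/36·1 + (-7/12)·1 + 1/2·1 + (-5/9)·1 = 1 ✓
b·c: (-7/12)·5/8 + 1/2·117/44 + (-5/9)·7/5 = 593/3168 ≠ 1/2 ⇒ order 1.

1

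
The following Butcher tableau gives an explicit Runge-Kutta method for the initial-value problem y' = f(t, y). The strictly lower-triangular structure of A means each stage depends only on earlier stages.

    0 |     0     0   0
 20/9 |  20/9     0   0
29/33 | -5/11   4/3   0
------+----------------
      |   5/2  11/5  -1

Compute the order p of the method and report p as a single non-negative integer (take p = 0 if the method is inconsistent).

b = (5/2, 11/5, -1)
c = (0, 20/9, 29/33)
Ac = (0, 0, 80/27)
Σ b_i: 5/2·1 + 11/5·1 + (-1)·1 = 37/10 ≠ 1 ⇒ order 0.

0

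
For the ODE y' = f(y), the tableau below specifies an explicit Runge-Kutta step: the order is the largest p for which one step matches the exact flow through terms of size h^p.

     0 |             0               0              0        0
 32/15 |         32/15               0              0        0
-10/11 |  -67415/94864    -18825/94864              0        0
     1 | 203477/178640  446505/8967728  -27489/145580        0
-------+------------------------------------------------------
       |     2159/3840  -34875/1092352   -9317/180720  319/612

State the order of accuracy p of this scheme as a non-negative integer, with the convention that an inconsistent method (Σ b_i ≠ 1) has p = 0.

4

b = (2159/3840, -34875/1092352, -9317/180720, 319/612)
c = (0, 32/15, -10/11, 1)
Ac = (0, 0, -2510/5929, 1241/4466)
Σ b_i: 2159/3840·1 + (-34875/1092352)·1 + (-9317/180720)·1 + 319/612·1 = 1 ✓
b·c: (-34875/1092352)·32/15 + (-9317/180720)·(-10/11) + 319/612·1 = 1/2 ✓
b·c²: (-34875/1092352)·1024/225 + (-9317/180720)·100/121 + 319/612·1 = 1/3 ✓
b·Ac: (-9317/180720)·(-2510/5929) + 319/612·1241/4466 = 1/6 ✓
b·c³: (-34875/1092352)·32768/3375 + (-9317/180720)·(-1000/1331) + 319/612·1 = 1/4 ✓
b·(c∘Ac): (-9317/180720)·25100/65219 + 319/612·1241/4466 = 1/8 ✓
b·Ac²: (-9317/180720)·(-16064/17787) + 319/612·2363/33495 = 1/12 ✓
b·A²c: 319/612·51/638 = 1/24 ✓; 4 stages ⇒ order 4.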